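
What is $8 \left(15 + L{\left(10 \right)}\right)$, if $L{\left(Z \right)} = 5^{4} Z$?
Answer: $50120$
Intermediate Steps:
$L{\left(Z \right)} = 625 Z$
$8 \left(15 + L{\left(10 \right)}\right) = 8 \left(15 + 625 \cdot 10\right) = 8 \left(15 + 6250\right) = 8 \cdot 6265 = 50120$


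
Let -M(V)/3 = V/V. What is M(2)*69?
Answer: -207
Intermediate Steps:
M(V) = -3 (M(V) = -3*V/V = -3*1 = -3)
M(2)*69 = -3*69 = -207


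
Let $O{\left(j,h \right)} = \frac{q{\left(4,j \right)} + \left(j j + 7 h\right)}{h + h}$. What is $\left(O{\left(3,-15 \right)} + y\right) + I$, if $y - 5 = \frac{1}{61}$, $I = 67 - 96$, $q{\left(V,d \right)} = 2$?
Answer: $- \frac{19078}{915} \approx -20.85$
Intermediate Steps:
$I = -29$ ($I = 67 - 96 = -29$)
$y = \frac{306}{61}$ ($y = 5 + \frac{1}{61} = \frac{306}{61} \approx 5.0164$)
$O{\left(j,h \right)} = \frac{2 + j^{2} + 7 h}{2 h}$ ($O{\left(j,h \right)} = \frac{2 + \left(j j + 7 h\right)}{h + h} = \frac{2 + \left(j^{2} + 7 h\right)}{2 h} = \left(2 + j^{2} + 7 h\right) \frac{1}{2 h} = \frac{2 + j^{2} + 7 h}{2 h}$)
$\left(O{\left(3,-15 \right)} + y\right) + I = \left(\frac{2 + 3^{2} + 7 \left(-15\right)}{2 \left(-15\right)} + \frac{306}{61}\right) - 29 = \left(\frac{1}{2} \left(- \frac{1}{15}\right) \left(2 + 9 - 105\right) + \frac{306}{61}\right) - 29 = \left(\frac{1}{2} \left(- \frac{1}{15}\right) \left(-94\right) + \frac{306}{61}\right) - 29 = \left(\frac{47}{15} + \frac{306}{61}\right) - 29 = \frac{7457}{915} - 29 = - \frac{19078}{915}$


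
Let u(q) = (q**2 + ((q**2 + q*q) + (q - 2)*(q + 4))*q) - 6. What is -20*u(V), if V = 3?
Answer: -1560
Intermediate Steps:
u(q) = -6 + q**2 + q*(2*q**2 + (-2 + q)*(4 + q)) (u(q) = (q**2 + ((q**2 + q**2) + (-2 + q)*(4 + q))*q) - 6 = (q**2 + (2*q**2 + (-2 + q)*(4 + q))*q) - 6 = (q**2 + q*(2*q**2 + (-2 + q)*(4 + q))) - 6 = -6 + q**2 + q*(2*q**2 + (-2 + q)*(4 + q)))
-20*u(V) = -20*(-6 - 8*3 + 3*3**2 + 3*3**3) = -20*(-6 - 24 + 3*9 + 3*27) = -20*(-6 - 24 + 27 + 81) = -20*78 = -1560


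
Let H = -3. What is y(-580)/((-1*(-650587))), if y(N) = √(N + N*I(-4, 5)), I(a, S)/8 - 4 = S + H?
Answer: 2*I*√145/92941 ≈ 0.00025912*I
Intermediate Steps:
I(a, S) = 8 + 8*S (I(a, S) = 32 + 8*(S - 3) = 32 + 8*(-3 + S) = 32 + (-24 + 8*S) = 8 + 8*S)
y(N) = 7*√N (y(N) = √(N + N*(8 + 8*5)) = √(N + N*(8 + 40)) = √(N + N*48) = √(N + 48*N) = √(49*N) = 7*√N)
y(-580)/((-1*(-650587))) = (7*√(-580))/((-1*(-650587))) = (7*(2*I*√145))/650587 = (14*I*√145)*(1/650587) = 2*I*√145/92941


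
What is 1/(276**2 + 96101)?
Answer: 1/172277 ≈ 5.8046e-6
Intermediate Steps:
1/(276**2 + 96101) = 1/(76176 + 96101) = 1/172277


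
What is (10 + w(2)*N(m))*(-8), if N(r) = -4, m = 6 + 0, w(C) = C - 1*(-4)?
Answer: 112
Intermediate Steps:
w(C) = 4 + C (w(C) = C + 4 = 4 + C)
m = 6
(10 + w(2)*N(m))*(-8) = (10 + (4 + 2)*(-4))*(-8) = (10 + 6*(-4))*(-8) = (10 - 24)*(-8) = -14*(-8) = 112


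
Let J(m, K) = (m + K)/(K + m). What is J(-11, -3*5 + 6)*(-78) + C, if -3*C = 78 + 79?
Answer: -391/3 ≈ -130.33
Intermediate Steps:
J(m, K) = 1 (J(m, K) = (K + m)/(K + m) = 1)
C = -157/3 (C = -(78 + 79)/3 = -⅓*157 = -157/3 ≈ -52.333)
J(-11, -3*5 + 6)*(-78) + C = 1*(-78) - 157/3 = -78 - 157/3 = -391/3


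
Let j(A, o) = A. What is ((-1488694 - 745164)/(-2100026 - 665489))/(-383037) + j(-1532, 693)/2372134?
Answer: -814069145152616/1256394331635356685 ≈ -0.00064794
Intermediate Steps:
((-1488694 - 745164)/(-2100026 - 665489))/(-383037) + j(-1532, 693)/2372134 = ((-1488694 - 745164)/(-2100026 - 665489))/(-383037) - 1532/2372134 = -2233858/(-2765515)*(-1/383037) - 1532*1/2372134 = -2233858*(-1/2765515)*(-1/383037) - 766/1186067 = (2233858/2765515)*(-1/383037) - 766/1186067 = -2233858/1059294569055 - 766/1186067 = -814069145152616/1256394331635356685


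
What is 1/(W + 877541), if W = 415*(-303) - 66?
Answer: 1/751730 ≈ 1.3303e-6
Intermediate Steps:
W = -125811 (W = -125745 - 66 = -125811)
1/(W + 877541) = 1/(-125811 + 877541) = 1/751730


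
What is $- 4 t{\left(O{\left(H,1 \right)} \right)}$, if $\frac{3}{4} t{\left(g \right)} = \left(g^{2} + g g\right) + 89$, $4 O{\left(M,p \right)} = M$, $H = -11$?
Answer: $- \frac{1666}{3} \approx -555.33$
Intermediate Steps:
$O{\left(M,p \right)} = \frac{M}{4}$
$t{\left(g \right)} = \frac{356}{3} + \frac{8 g^{2}}{3}$ ($t{\left(g \right)} = \frac{4 \left(\left(g^{2} + g g\right) + 89\right)}{3} = \frac{4 \left(\left(g^{2} + g^{2}\right) + 89\right)}{3} = \frac{4 \left(2 g^{2} + 89\right)}{3} = \frac{4 \left(89 + 2 g^{2}\right)}{3} = \frac{356}{3} + \frac{8 g^{2}}{3}$)
$- 4 t{\left(O{\left(H,1 \right)} \right)} = - 4 \left(\frac{356}{3} + \frac{8 \left(\frac{1}{4} \left(-11\right)\right)^{2}}{3}\right) = - 4 \left(\frac{356}{3} + \frac{8 \left(- \frac{11}{4}\right)^{2}}{3}\right) = - 4 \left(\frac{356}{3} + \frac{8}{3} \cdot \frac{121}{16}\right) = - 4 \left(\frac{356}{3} + \frac{121}{6}\right) = \left(-4\right) \frac{833}{6} = - \frac{1666}{3}$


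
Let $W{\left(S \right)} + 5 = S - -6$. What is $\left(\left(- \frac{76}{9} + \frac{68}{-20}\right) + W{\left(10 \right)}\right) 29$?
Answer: $- \frac{1102}{45} \approx -24.489$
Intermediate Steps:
$W{\left(S \right)} = 1 + S$ ($W{\left(S \right)} = -5 + \left(S - -6\right) = -5 + \left(S + 6\right) = -5 + \left(6 + S\right) = 1 + S$)
$\left(\left(- \frac{76}{9} + \frac{68}{-20}\right) + W{\left(10 \right)}\right) 29 = \left(\left(- \frac{76}{9} + \frac{68}{-20}\right) + \left(1 + 10\right)\right) 29 = \left(\left(\left(-76\right) \frac{1}{9} + 68 \left(- \frac{1}{20}\right)\right) + 11\right) 29 = \left(\left(- \frac{76}{9} - \frac{17}{5}\right) + 11\right) 29 = \left(- \frac{533}{45} + 11\right) 29 = \left(- \frac{38}{45}\right) 29 = - \frac{1102}{45}$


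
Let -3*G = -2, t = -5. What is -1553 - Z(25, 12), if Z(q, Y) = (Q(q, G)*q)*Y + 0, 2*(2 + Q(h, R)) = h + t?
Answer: -3953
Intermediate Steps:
G = 2/3 (G = -1/3*(-2) = 2/3 ≈ 0.66667)
Q(h, R) = -9/2 + h/2 (Q(h, R) = -2 + (h - 5)/2 = -2 + (-5 + h)/2 = -2 + (-5/2 + h/2) = -9/2 + h/2)
Z(q, Y) = Y*q*(-9/2 + q/2) (Z(q, Y) = ((-9/2 + q/2)*q)*Y + 0 = (q*(-9/2 + q/2))*Y + 0 = Y*q*(-9/2 + q/2) + 0 = Y*q*(-9/2 + q/2))
-1553 - Z(25, 12) = -1553 - 12*25*(-9 + 25)/2 = -1553 - 12*25*16/2 = -1553 - 1*2400 = -1553 - 2400 = -3953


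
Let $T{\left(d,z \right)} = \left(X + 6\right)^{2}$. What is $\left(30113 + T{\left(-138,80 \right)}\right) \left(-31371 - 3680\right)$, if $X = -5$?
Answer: $-1055525814$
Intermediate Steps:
$T{\left(d,z \right)} = 1$ ($T{\left(d,z \right)} = \left(-5 + 6\right)^{2} = 1^{2} = 1$)
$\left(30113 + T{\left(-138,80 \right)}\right) \left(-31371 - 3680\right) = \left(30113 + 1\right) \left(-31371 - 3680\right) = 30114 \left(-31371 - 3680\right) = 30114 \left(-35051\right) = -1055525814$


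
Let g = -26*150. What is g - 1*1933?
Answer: -5833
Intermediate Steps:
g = -3900
g - 1*1933 = -3900 - 1*1933 = -3900 - 1933 = -5833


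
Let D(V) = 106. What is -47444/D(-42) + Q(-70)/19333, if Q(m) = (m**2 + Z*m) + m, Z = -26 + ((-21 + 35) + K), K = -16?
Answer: -458257556/1024649 ≈ -447.23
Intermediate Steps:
Z = -28 (Z = -26 + ((-21 + 35) - 16) = -26 + (14 - 16) = -26 - 2 = -28)
Q(m) = m**2 - 27*m (Q(m) = (m**2 - 28*m) + m = m**2 - 27*m)
-47444/D(-42) + Q(-70)/19333 = -47444/106 - 70*(-27 - 70)/19333 = -47444*1/106 - 70*(-97)*(1/19333) = -23722/53 + 6790*(1/19333) = -23722/53 + 6790/19333 = -458257556/1024649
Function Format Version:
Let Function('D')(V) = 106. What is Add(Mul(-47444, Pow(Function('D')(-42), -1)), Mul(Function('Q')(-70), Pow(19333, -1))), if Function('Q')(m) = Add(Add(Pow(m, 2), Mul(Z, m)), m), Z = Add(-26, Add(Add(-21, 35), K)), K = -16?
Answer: Rational(-458257556, 1024649) ≈ -447.23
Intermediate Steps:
Z = -28 (Z = Add(-26, Add(Add(-21, 35), -16)) = Add(-26, Add(14, -16)) = Add(-26, -2) = -28)
Function('Q')(m) = Add(Pow(m, 2), Mul(-27, m)) (Function('Q')(m) = Add(Add(Pow(m, 2), Mul(-28, m)), m) = Add(Pow(m, 2), Mul(-27, m)))
Add(Mul(-47444, Pow(Function('D')(-42), -1)), Mul(Function('Q')(-70), Pow(19333, -1))) = Add(Mul(-47444, Pow(106, -1)), Mul(Mul(-70, Add(-27, -70)), Pow(19333, -1))) = Add(Mul(-47444, Rational(1, 106)), Mul(Mul(-70, -97), Rational(1, 19333))) = Add(Rational(-23722, 53), Mul(6790, Rational(1, 19333))) = Add(Rational(-23722, 53), Rational(6790, 19333)) = Rational(-458257556, 1024649)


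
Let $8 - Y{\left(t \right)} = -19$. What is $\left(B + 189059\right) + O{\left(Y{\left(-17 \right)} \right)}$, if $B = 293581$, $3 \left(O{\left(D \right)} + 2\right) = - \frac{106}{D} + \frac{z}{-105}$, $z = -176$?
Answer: $\frac{1368276604}{2835} \approx 4.8264 \cdot 10^{5}$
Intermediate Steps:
$Y{\left(t \right)} = 27$ ($Y{\left(t \right)} = 8 - -19 = 8 + 19 = 27$)
$O{\left(D \right)} = - \frac{454}{315} - \frac{106}{3 D}$ ($O{\left(D \right)} = -2 + \frac{- \frac{106}{D} - \frac{176}{-105}}{3} = -2 + \frac{- \frac{106}{D} - - \frac{176}{105}}{3} = -2 + \frac{- \frac{106}{D} + \frac{176}{105}}{3} = -2 + \frac{\frac{176}{105} - \frac{106}{D}}{3} = -2 + \left(\frac{176}{315} - \frac{106}{3 D}\right) = - \frac{454}{315} - \frac{106}{3 D}$)
$\left(B + 189059\right) + O{\left(Y{\left(-17 \right)} \right)} = \left(293581 + 189059\right) + \frac{2 \left(-5565 - 6129\right)}{315 \cdot 27} = 482640 + \frac{2}{315} \cdot \frac{1}{27} \left(-5565 - 6129\right) = 482640 + \frac{2}{315} \cdot \frac{1}{27} \left(-11694\right) = 482640 - \frac{7796}{2835} = \frac{1368276604}{2835}$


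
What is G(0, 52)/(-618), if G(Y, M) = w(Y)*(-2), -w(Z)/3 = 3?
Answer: -3/103 ≈ -0.029126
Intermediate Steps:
w(Z) = -9 (w(Z) = -3*3 = -9)
G(Y, M) = 18 (G(Y, M) = -9*(-2) = 18)
G(0, 52)/(-618) = 18/(-618) = 18*(-1/618) = -3/103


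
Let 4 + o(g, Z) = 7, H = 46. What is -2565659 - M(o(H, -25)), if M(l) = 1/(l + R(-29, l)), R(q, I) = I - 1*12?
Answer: -15393953/6 ≈ -2.5657e+6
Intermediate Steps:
R(q, I) = -12 + I (R(q, I) = I - 12 = -12 + I)
o(g, Z) = 3 (o(g, Z) = -4 + 7 = 3)
M(l) = 1/(-12 + 2*l) (M(l) = 1/(l + (-12 + l)) = 1/(-12 + 2*l))
-2565659 - M(o(H, -25)) = -2565659 - 1/(2*(-6 + 3)) = -2565659 - 1/(2*(-3)) = -2565659 - (-1)/(2*3) = -2565659 - 1*(-⅙) = -2565659 + ⅙ = -15393953/6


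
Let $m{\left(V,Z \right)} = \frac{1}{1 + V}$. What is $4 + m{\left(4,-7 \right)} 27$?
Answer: $\frac{47}{5} \approx 9.4$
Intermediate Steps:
$4 + m{\left(4,-7 \right)} 27 = 4 + \frac{1}{1 + 4} \cdot 27 = 4 + \frac{1}{5} \cdot 27 = 4 + \frac{27}{5} = \frac{47}{5}$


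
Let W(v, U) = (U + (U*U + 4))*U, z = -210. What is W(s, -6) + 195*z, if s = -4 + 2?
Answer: -41154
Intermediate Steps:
s = -2
W(v, U) = U*(4 + U + U²) (W(v, U) = (U + (U² + 4))*U = (U + (4 + U²))*U = (4 + U + U²)*U = U*(4 + U + U²))
W(s, -6) + 195*z = -6*(4 - 6 + (-6)²) + 195*(-210) = -6*(4 - 6 + 36) - 40950 = -6*34 - 40950 = -204 - 40950 = -41154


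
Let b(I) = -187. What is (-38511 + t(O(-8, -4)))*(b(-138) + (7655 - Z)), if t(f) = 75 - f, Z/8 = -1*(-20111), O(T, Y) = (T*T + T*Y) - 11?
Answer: 5909891820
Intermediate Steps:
O(T, Y) = -11 + T**2 + T*Y (O(T, Y) = (T**2 + T*Y) - 11 = -11 + T**2 + T*Y)
Z = 160888 (Z = 8*(-1*(-20111)) = 8*20111 = 160888)
(-38511 + t(O(-8, -4)))*(b(-138) + (7655 - Z)) = (-38511 + (75 - (-11 + (-8)**2 - 8*(-4))))*(-187 + (7655 - 1*160888)) = (-38511 + (75 - (-11 + 64 + 32)))*(-187 + (7655 - 160888)) = (-38511 + (75 - 1*85))*(-187 - 153233) = (-38511 + (75 - 85))*(-153420) = (-38511 - 10)*(-153420) = -38521*(-153420) = 5909891820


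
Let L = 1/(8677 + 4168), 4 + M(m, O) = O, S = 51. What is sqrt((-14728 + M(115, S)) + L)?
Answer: 2*I*sqrt(605569317045)/12845 ≈ 121.17*I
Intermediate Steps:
M(m, O) = -4 + O
L = 1/12845 ≈ 7.7851e-5
sqrt((-14728 + M(115, S)) + L) = sqrt((-14728 + (-4 + 51)) + 1/12845) = sqrt((-14728 + 47) + 1/12845) = sqrt(-14681 + 1/12845) = sqrt(-188577444/12845) = 2*I*sqrt(605569317045)/12845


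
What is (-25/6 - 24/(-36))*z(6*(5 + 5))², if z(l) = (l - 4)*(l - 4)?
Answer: -34420736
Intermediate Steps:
z(l) = (-4 + l)² (z(l) = (-4 + l)*(-4 + l) = (-4 + l)²)
(-25/6 - 24/(-36))*z(6*(5 + 5))² = (-25/6 - 24/(-36))*((-4 + 6*(5 + 5))²)² = (-25*⅙ - 24*(-1/36))*((-4 + 6*10)²)² = (-25/6 + ⅔)*((-4 + 60)²)² = -7*(56²)²/2 = -7/2*3136² = -7/2*9834496 = -34420736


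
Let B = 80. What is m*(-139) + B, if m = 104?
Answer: -14376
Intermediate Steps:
m*(-139) + B = 104*(-139) + 80 = -14456 + 80 = -14376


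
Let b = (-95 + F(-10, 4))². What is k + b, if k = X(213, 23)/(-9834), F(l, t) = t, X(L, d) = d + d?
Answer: 40717654/4917 ≈ 8281.0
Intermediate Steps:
X(L, d) = 2*d
k = -23/4917 (k = (2*23)/(-9834) = 46*(-1/9834) = -23/4917 ≈ -0.0046776)
b = 8281 (b = (-95 + 4)² = (-91)² = 8281)
k + b = -23/4917 + 8281 = 40717654/4917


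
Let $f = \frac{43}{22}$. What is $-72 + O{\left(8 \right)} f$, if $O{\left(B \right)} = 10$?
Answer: $- \frac{577}{11} \approx -52.455$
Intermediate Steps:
$f = \frac{43}{22}$ ($f = 43 \cdot \frac{1}{22} = \frac{43}{22} \approx 1.9545$)
$-72 + O{\left(8 \right)} f = -72 + 10 \cdot \frac{43}{22} = -72 + \frac{215}{11} = - \frac{577}{11}$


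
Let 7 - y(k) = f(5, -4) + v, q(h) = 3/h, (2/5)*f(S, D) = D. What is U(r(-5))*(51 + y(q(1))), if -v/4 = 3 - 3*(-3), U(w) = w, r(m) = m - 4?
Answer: -1044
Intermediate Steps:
r(m) = -4 + m
f(S, D) = 5*D/2
v = -48 (v = -4*(3 - 3*(-3)) = -4*(3 + 9) = -4*12 = -48)
y(k) = 65 (y(k) = 7 - ((5/2)*(-4) - 48) = 7 - (-10 - 48) = 7 - 1*(-58) = 7 + 58 = 65)
U(r(-5))*(51 + y(q(1))) = (-4 - 5)*(51 + 65) = -9*116 = -1044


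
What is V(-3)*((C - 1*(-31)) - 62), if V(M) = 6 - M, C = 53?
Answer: 198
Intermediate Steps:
V(-3)*((C - 1*(-31)) - 62) = (6 - 1*(-3))*((53 - 1*(-31)) - 62) = (6 + 3)*((53 + 31) - 62) = 9*(84 - 62) = 9*22 = 198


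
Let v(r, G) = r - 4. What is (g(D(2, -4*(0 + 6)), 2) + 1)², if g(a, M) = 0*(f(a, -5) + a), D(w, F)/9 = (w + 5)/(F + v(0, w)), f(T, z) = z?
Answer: 1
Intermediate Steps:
v(r, G) = -4 + r
D(w, F) = 9*(5 + w)/(-4 + F) (D(w, F) = 9*((w + 5)/(F + (-4 + 0))) = 9*((5 + w)/(F - 4)) = 9*((5 + w)/(-4 + F)) = 9*(5 + w)/(-4 + F))
g(a, M) = 0 (g(a, M) = 0*(-5 + a) = 0)
(g(D(2, -4*(0 + 6)), 2) + 1)² = (0 + 1)² = 1² = 1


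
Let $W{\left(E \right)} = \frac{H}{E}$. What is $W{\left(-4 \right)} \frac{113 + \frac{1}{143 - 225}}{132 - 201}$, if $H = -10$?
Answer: $- \frac{46325}{11316} \approx -4.0938$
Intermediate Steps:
$W{\left(E \right)} = - \frac{10}{E}$
$W{\left(-4 \right)} \frac{113 + \frac{1}{143 - 225}}{132 - 201} = - \frac{10}{-4} \frac{113 + \frac{1}{143 - 225}}{132 - 201} = \left(-10\right) \left(- \frac{1}{4}\right) \frac{113 + \frac{1}{-82}}{-69} = \frac{5 \left(113 - \frac{1}{82}\right) \left(- \frac{1}{69}\right)}{2} = \frac{5 \cdot \frac{9265}{82} \left(- \frac{1}{69}\right)}{2} = \frac{5}{2} \left(- \frac{9265}{5658}\right) = - \frac{46325}{11316}$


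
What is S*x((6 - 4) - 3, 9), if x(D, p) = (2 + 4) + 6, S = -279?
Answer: -3348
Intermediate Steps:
x(D, p) = 12 (x(D, p) = 6 + 6 = 12)
S*x((6 - 4) - 3, 9) = -279*12 = -3348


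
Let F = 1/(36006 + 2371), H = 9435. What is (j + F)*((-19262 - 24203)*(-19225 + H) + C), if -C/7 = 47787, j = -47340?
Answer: -772467314438670539/38377 ≈ -2.0128e+13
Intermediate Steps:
C = -334509 (C = -7*47787 = -334509)
F = 1/38377 ≈ 2.6057e-5
(j + F)*((-19262 - 24203)*(-19225 + H) + C) = (-47340 + 1/38377)*((-19262 - 24203)*(-19225 + 9435) - 334509) = -1816767179*(-43465*(-9790) - 334509)/38377 = -1816767179*(425522350 - 334509)/38377 = -1816767179/38377*425187841 = -772467314438670539/38377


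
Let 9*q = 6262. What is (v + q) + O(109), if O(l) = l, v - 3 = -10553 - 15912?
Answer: -230915/9 ≈ -25657.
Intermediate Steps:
v = -26462 (v = 3 + (-10553 - 15912) = 3 - 26465 = -26462)
q = 6262/9 (q = (⅑)*6262 = 6262/9 ≈ 695.78)
(v + q) + O(109) = (-26462 + 6262/9) + 109 = -231896/9 + 109 = -230915/9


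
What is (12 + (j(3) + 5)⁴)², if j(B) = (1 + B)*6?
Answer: 500263387849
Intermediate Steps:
j(B) = 6 + 6*B
(12 + (j(3) + 5)⁴)² = (12 + ((6 + 6*3) + 5)⁴)² = (12 + ((6 + 18) + 5)⁴)² = (12 + (24 + 5)⁴)² = (12 + 29⁴)² = (12 + 707281)² = 707293² = 500263387849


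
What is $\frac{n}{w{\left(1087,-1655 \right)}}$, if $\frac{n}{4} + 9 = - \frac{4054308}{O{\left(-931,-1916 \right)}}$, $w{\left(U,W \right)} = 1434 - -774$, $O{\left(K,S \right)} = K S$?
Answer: $- \frac{837853}{41027308} \approx -0.020422$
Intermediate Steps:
$w{\left(U,W \right)} = 2208$ ($w{\left(U,W \right)} = 1434 + 774 = 2208$)
$n = - \frac{20108472}{445949}$ ($n = -36 + 4 \left(- \frac{4054308}{\left(-931\right) \left(-1916\right)}\right) = -36 + 4 \left(- \frac{4054308}{1783796}\right) = -36 + 4 \left(\left(-4054308\right) \frac{1}{1783796}\right) = -36 + 4 \left(- \frac{1013577}{445949}\right) = -36 - \frac{4054308}{445949} = - \frac{20108472}{445949} \approx -45.091$)
$\frac{n}{w{\left(1087,-1655 \right)}} = - \frac{20108472}{445949 \cdot 2208} = \left(- \frac{20108472}{445949}\right) \frac{1}{2208} = - \frac{837853}{41027308}$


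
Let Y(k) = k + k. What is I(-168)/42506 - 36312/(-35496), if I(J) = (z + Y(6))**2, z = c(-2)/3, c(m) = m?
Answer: 5691313/5547033 ≈ 1.0260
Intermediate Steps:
Y(k) = 2*k
z = -2/3 ≈ -0.66667
I(J) = 1156/9 (I(J) = (-2/3 + 2*6)**2 = (-2/3 + 12)**2 = (34/3)**2 = 1156/9)
I(-168)/42506 - 36312/(-35496) = (1156/9)/42506 - 36312/(-35496) = (1156/9)*(1/42506) - 36312*(-1/35496) = 578/191277 + 89/87 = 5691313/5547033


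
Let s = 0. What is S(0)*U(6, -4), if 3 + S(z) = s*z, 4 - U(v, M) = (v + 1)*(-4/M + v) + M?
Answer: 123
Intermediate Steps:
U(v, M) = 4 - M - (1 + v)*(v - 4/M) (U(v, M) = 4 - ((v + 1)*(-4/M + v) + M) = 4 - ((1 + v)*(v - 4/M) + M) = 4 - (M + (1 + v)*(v - 4/M)) = 4 + (-M - (1 + v)*(v - 4/M)) = 4 - M - (1 + v)*(v - 4/M))
S(z) = -3 (S(z) = -3 + 0*z = -3 + 0 = -3)
S(0)*U(6, -4) = -3*(4 + 4*6 - 1*(-4)*(-4 - 4 + 6 + 6²))/(-4) = -(-3)*(4 + 24 - 1*(-4)*(-4 - 4 + 6 + 36))/4 = -(-3)*(4 + 24 - 1*(-4)*34)/4 = -(-3)*(4 + 24 + 136)/4 = -(-3)*164/4 = -3*(-41) = 123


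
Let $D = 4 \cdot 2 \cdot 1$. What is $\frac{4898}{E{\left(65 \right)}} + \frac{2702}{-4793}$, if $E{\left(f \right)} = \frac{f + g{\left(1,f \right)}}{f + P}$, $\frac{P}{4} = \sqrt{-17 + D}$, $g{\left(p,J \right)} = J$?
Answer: $\frac{11735355}{4793} + \frac{29388 i}{65} \approx 2448.4 + 452.12 i$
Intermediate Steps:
$D = 8$ ($D = 8 \cdot 1 = 8$)
$P = 12 i$ ($P = 4 \sqrt{-17 + 8} = 4 \sqrt{-9} = 4 \cdot 3 i = 12 i \approx 12.0 i$)
$E{\left(f \right)} = \frac{2 f}{f + 12 i}$ ($E{\left(f \right)} = \frac{f + f}{f + 12 i} = \frac{2 f}{f + 12 i}$)
$\frac{4898}{E{\left(65 \right)}} + \frac{2702}{-4793} = \frac{4898}{2 \cdot 65 \frac{1}{65 + 12 i}} + \frac{2702}{-4793} = \frac{4898}{2 \cdot 65 \frac{65 - 12 i}{4369}} + 2702 \left(- \frac{1}{4793}\right) = \frac{4898}{\frac{8450}{4369} - \frac{1560 i}{4369}} - \frac{2702}{4793} = 4898 \frac{4369 \left(\frac{8450}{4369} + \frac{1560 i}{4369}\right)}{16900} - \frac{2702}{4793} = \frac{10699681 \left(\frac{8450}{4369} + \frac{1560 i}{4369}\right)}{8450} - \frac{2702}{4793} = - \frac{2702}{4793} + \frac{10699681 \left(\frac{8450}{4369} + \frac{1560 i}{4369}\right)}{8450}$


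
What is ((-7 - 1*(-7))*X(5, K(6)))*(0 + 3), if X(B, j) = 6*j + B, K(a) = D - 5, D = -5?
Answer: 0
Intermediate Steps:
K(a) = -10 (K(a) = -5 - 5 = -10)
X(B, j) = B + 6*j
((-7 - 1*(-7))*X(5, K(6)))*(0 + 3) = ((-7 - 1*(-7))*(5 + 6*(-10)))*(0 + 3) = ((-7 + 7)*(5 - 60))*3 = (0*(-55))*3 = 0*3 = 0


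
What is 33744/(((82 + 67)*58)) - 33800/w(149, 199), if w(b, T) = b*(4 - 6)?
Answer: 506972/4321 ≈ 117.33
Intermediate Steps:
w(b, T) = -2*b (w(b, T) = b*(-2) = -2*b)
33744/(((82 + 67)*58)) - 33800/w(149, 199) = 33744/(((82 + 67)*58)) - 33800/((-2*149)) = 33744/((149*58)) - 33800/(-298) = 33744/8642 - 33800*(-1/298) = 33744*(1/8642) + 16900/149 = 16872/4321 + 16900/149 = 506972/4321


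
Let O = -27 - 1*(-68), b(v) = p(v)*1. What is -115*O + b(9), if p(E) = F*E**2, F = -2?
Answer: -4877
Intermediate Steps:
p(E) = -2*E**2
b(v) = -2*v**2 (b(v) = -2*v**2*1 = -2*v**2)
O = 41 (O = -27 + 68 = 41)
-115*O + b(9) = -115*41 - 2*9**2 = -4715 - 2*81 = -4715 - 162 = -4877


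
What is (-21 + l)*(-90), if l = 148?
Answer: -11430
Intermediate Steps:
(-21 + l)*(-90) = (-21 + 148)*(-90) = 127*(-90) = -11430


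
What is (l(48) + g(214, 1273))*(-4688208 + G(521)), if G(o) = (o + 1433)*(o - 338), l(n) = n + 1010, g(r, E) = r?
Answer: -5508556272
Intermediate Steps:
l(n) = 1010 + n
G(o) = (-338 + o)*(1433 + o) (G(o) = (1433 + o)*(-338 + o) = (-338 + o)*(1433 + o))
(l(48) + g(214, 1273))*(-4688208 + G(521)) = ((1010 + 48) + 214)*(-4688208 + (-484354 + 521² + 1095*521)) = (1058 + 214)*(-4688208 + (-484354 + 271441 + 570495)) = 1272*(-4688208 + 357582) = 1272*(-4330626) = -5508556272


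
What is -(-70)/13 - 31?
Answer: -333/13 ≈ -25.615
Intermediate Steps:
-(-70)/13 - 31 = -10*(-7/13) - 31 = 70/13 - 31 = -333/13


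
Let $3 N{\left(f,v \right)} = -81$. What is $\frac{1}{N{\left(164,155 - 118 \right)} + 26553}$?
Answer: $\frac{1}{26526} \approx 3.7699 \cdot 10^{-5}$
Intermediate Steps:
$N{\left(f,v \right)} = -27$ ($N{\left(f,v \right)} = \frac{1}{3} \left(-81\right) = -27$)
$\frac{1}{N{\left(164,155 - 118 \right)} + 26553} = \frac{1}{-27 + 26553} = \frac{1}{26526}$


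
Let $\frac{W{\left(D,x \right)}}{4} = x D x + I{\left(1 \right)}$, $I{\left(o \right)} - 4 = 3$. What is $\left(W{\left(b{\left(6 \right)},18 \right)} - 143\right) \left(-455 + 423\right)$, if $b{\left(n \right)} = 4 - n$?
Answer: $86624$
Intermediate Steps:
$I{\left(o \right)} = 7$ ($I{\left(o \right)} = 4 + 3 = 7$)
$W{\left(D,x \right)} = 28 + 4 D x^{2}$ ($W{\left(D,x \right)} = 4 \left(x D x + 7\right) = 4 \left(D x x + 7\right) = 4 \left(D x^{2} + 7\right) = 4 \left(7 + D x^{2}\right) = 28 + 4 D x^{2}$)
$\left(W{\left(b{\left(6 \right)},18 \right)} - 143\right) \left(-455 + 423\right) = \left(\left(28 + 4 \left(4 - 6\right) 18^{2}\right) - 143\right) \left(-455 + 423\right) = \left(\left(28 + 4 \left(4 - 6\right) 324\right) - 143\right) \left(-32\right) = \left(\left(28 + 4 \left(-2\right) 324\right) - 143\right) \left(-32\right) = \left(\left(28 - 2592\right) - 143\right) \left(-32\right) = \left(-2564 - 143\right) \left(-32\right) = \left(-2707\right) \left(-32\right) = 86624$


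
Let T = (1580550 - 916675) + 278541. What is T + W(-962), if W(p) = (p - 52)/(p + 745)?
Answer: 204505286/217 ≈ 9.4242e+5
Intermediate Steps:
T = 942416 (T = 663875 + 278541 = 942416)
W(p) = (-52 + p)/(745 + p)
T + W(-962) = 942416 + (-52 - 962)/(745 - 962) = 942416 - 1014/(-217) = 942416 - 1/217*(-1014) = 942416 + 1014/217 = 204505286/217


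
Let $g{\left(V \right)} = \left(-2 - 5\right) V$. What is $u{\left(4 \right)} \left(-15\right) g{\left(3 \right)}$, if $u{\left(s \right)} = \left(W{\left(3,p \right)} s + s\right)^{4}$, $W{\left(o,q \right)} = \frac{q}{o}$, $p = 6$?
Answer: $6531840$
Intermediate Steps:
$g{\left(V \right)} = - 7 V$
$u{\left(s \right)} = 81 s^{4}$ ($u{\left(s \right)} = \left(\frac{6}{3} s + s\right)^{4} = \left(6 \cdot \frac{1}{3} s + s\right)^{4} = \left(2 s + s\right)^{4} = \left(3 s\right)^{4} = 81 s^{4}$)
$u{\left(4 \right)} \left(-15\right) g{\left(3 \right)} = 81 \cdot 4^{4} \left(-15\right) \left(\left(-7\right) 3\right) = 81 \cdot 256 \left(-15\right) \left(-21\right) = 20736 \left(-15\right) \left(-21\right) = \left(-311040\right) \left(-21\right) = 6531840$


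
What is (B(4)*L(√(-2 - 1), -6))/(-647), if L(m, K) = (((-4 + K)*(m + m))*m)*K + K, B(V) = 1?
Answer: 366/647 ≈ 0.56569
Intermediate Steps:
L(m, K) = K + 2*K*m²*(-4 + K) (L(m, K) = (((-4 + K)*(2*m))*m)*K + K = ((2*m*(-4 + K))*m)*K + K = (2*m²*(-4 + K))*K + K = 2*K*m²*(-4 + K) + K = K + 2*K*m²*(-4 + K))
(B(4)*L(√(-2 - 1), -6))/(-647) = (1*(-6*(1 - 8*(√(-2 - 1))² + 2*(-6)*(√(-2 - 1))²)))/(-647) = (1*(-6*(1 - 8*(√(-3))² + 2*(-6)*(√(-3))²)))*(-1/647) = (1*(-6*(1 - 8*(I*√3)² + 2*(-6)*(I*√3)²)))*(-1/647) = (1*(-6*(1 - 8*(-3) + 2*(-6)*(-3))))*(-1/647) = (1*(-6*(1 + 24 + 36)))*(-1/647) = (1*(-6*61))*(-1/647) = (1*(-366))*(-1/647) = -366*(-1/647) = 366/647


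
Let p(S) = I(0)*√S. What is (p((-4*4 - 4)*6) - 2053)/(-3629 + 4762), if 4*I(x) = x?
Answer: -2053/1133 ≈ -1.8120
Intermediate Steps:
I(x) = x/4
p(S) = 0 (p(S) = ((¼)*0)*√S = 0*√S = 0)
(p((-4*4 - 4)*6) - 2053)/(-3629 + 4762) = (0 - 2053)/(-3629 + 4762) = -2053/1133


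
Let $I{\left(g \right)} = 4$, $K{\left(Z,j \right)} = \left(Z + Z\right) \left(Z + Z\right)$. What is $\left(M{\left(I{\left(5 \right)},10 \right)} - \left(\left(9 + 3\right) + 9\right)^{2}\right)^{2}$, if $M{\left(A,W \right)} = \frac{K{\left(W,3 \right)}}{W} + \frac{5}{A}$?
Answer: $\frac{2556801}{16} \approx 1.598 \cdot 10^{5}$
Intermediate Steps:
$K{\left(Z,j \right)} = 4 Z^{2}$ ($K{\left(Z,j \right)} = 2 Z 2 Z = 4 Z^{2}$)
$M{\left(A,W \right)} = 4 W + \frac{5}{A}$ ($M{\left(A,W \right)} = \frac{4 W^{2}}{W} + \frac{5}{A} = 4 W + \frac{5}{A}$)
$\left(M{\left(I{\left(5 \right)},10 \right)} - \left(\left(9 + 3\right) + 9\right)^{2}\right)^{2} = \left(\left(4 \cdot 10 + \frac{5}{4}\right) - \left(\left(9 + 3\right) + 9\right)^{2}\right)^{2} = \left(\left(40 + 5 \cdot \frac{1}{4}\right) - \left(12 + 9\right)^{2}\right)^{2} = \left(\left(40 + \frac{5}{4}\right) - 21^{2}\right)^{2} = \left(\frac{165}{4} - 441\right)^{2} = \left(- \frac{1599}{4}\right)^{2} = \frac{2556801}{16}$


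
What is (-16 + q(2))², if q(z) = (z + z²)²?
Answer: 400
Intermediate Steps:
(-16 + q(2))² = (-16 + 2²*(1 + 2)²)² = (-16 + 4*3²)² = (-16 + 4*9)² = (-16 + 36)² = 20² = 400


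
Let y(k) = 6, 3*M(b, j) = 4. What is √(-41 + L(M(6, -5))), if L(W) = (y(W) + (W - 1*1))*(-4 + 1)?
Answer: 2*I*√15 ≈ 7.746*I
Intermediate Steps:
M(b, j) = 4/3 (M(b, j) = (⅓)*4 = 4/3)
L(W) = -15 - 3*W (L(W) = (6 + (W - 1*1))*(-4 + 1) = (6 + (W - 1))*(-3) = (6 + (-1 + W))*(-3) = (5 + W)*(-3) = -15 - 3*W)
√(-41 + L(M(6, -5))) = √(-41 + (-15 - 3*4/3)) = √(-41 + (-15 - 4)) = √(-41 - 19) = √(-60) = 2*I*√15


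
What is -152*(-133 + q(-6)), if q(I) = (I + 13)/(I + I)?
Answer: 60914/3 ≈ 20305.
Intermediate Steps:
q(I) = (13 + I)/(2*I) (q(I) = (13 + I)/((2*I)) = (13 + I)*(1/(2*I)) = (13 + I)/(2*I))
-152*(-133 + q(-6)) = -152*(-133 + (½)*(13 - 6)/(-6)) = -152*(-133 + (½)*(-⅙)*7) = -152*(-133 - 7/12) = -152*(-1603/12) = 60914/3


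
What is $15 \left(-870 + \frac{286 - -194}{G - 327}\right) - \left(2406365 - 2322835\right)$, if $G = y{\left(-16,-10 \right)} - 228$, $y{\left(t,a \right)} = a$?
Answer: $- \frac{10914980}{113} \approx -96593.0$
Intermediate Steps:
$G = -238$ ($G = -10 - 228 = -238$)
$15 \left(-870 + \frac{286 - -194}{G - 327}\right) - \left(2406365 - 2322835\right) = 15 \left(-870 + \frac{286 - -194}{-238 - 327}\right) - \left(2406365 - 2322835\right) = 15 \left(-870 + \frac{286 + \left(-41 + 235\right)}{-565}\right) - \left(2406365 - 2322835\right) = 15 \left(-870 + \left(286 + 194\right) \left(- \frac{1}{565}\right)\right) - 83530 = 15 \left(-870 + 480 \left(- \frac{1}{565}\right)\right) - 83530 = 15 \left(-870 - \frac{96}{113}\right) - 83530 = 15 \left(- \frac{98406}{113}\right) - 83530 = - \frac{1476090}{113} - 83530 = - \frac{10914980}{113}$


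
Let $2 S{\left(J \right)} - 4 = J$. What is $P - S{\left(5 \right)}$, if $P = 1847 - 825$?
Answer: $\frac{2035}{2} \approx 1017.5$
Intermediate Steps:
$P = 1022$ ($P = 1847 - 825 = 1022$)
$S{\left(J \right)} = 2 + \frac{J}{2}$
$P - S{\left(5 \right)} = 1022 - \left(2 + \frac{1}{2} \cdot 5\right) = 1022 - \left(2 + \frac{5}{2}\right) = 1022 - \frac{9}{2} = \frac{2035}{2}$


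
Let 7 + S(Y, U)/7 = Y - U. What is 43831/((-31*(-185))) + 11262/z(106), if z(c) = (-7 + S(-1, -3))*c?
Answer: 21758007/4255370 ≈ 5.1131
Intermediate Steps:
S(Y, U) = -49 - 7*U + 7*Y (S(Y, U) = -49 + 7*(Y - U) = -49 + (-7*U + 7*Y) = -49 - 7*U + 7*Y)
z(c) = -42*c (z(c) = (-7 + (-49 - 7*(-3) + 7*(-1)))*c = (-7 + (-49 + 21 - 7))*c = (-7 - 35)*c = -42*c)
43831/((-31*(-185))) + 11262/z(106) = 43831/((-31*(-185))) + 11262/((-42*106)) = 43831/5735 + 11262/(-4452) = 43831*(1/5735) + 11262*(-1/4452) = 43831/5735 - 1877/742 = 21758007/4255370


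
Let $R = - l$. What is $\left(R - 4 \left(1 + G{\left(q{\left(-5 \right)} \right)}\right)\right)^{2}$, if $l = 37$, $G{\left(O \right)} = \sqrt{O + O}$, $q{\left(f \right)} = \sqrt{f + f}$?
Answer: $\left(41 + 4 \cdot 2^{\frac{3}{4}} \sqrt[4]{5} \sqrt{i}\right)^{2} \approx 2264.3 + 684.47 i$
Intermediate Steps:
$q{\left(f \right)} = \sqrt{2} \sqrt{f}$ ($q{\left(f \right)} = \sqrt{2 f} = \sqrt{2} \sqrt{f}$)
$G{\left(O \right)} = \sqrt{2} \sqrt{O}$ ($G{\left(O \right)} = \sqrt{2 O} = \sqrt{2} \sqrt{O}$)
$R = -37$ ($R = \left(-1\right) 37 = -37$)
$\left(R - 4 \left(1 + G{\left(q{\left(-5 \right)} \right)}\right)\right)^{2} = \left(-37 - 4 \left(1 + \sqrt{2} \sqrt{\sqrt{2} \sqrt{-5}}\right)\right)^{2} = \left(-37 - 4 \left(1 + \sqrt{2} \sqrt{\sqrt{2} i \sqrt{5}}\right)\right)^{2} = \left(-37 - 4 \left(1 + \sqrt{2} \sqrt{i \sqrt{10}}\right)\right)^{2} = \left(-37 - 4 \left(1 + \sqrt{2} \sqrt[4]{10} \sqrt{i}\right)\right)^{2} = \left(-37 - 4 \left(1 + 2^{\frac{3}{4}} \sqrt[4]{5} \sqrt{i}\right)\right)^{2} = \left(-37 - \left(4 + 4 \cdot 2^{\frac{3}{4}} \sqrt[4]{5} \sqrt{i}\right)\right)^{2} = \left(-41 - 4 \cdot 2^{\frac{3}{4}} \sqrt[4]{5} \sqrt{i}\right)^{2}$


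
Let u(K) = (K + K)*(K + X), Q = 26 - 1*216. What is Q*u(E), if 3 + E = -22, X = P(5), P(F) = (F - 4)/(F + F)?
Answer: -236550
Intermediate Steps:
P(F) = (-4 + F)/(2*F) (P(F) = (-4 + F)/((2*F)) = (-4 + F)*(1/(2*F)) = (-4 + F)/(2*F))
X = ⅒ (X = (½)*(-4 + 5)/5 = (½)*(⅕)*1 = ⅒ ≈ 0.10000)
E = -25 (E = -3 - 22 = -25)
Q = -190 (Q = 26 - 216 = -190)
u(K) = 2*K*(⅒ + K) (u(K) = (K + K)*(K + ⅒) = (2*K)*(⅒ + K) = 2*K*(⅒ + K))
Q*u(E) = -38*(-25)*(1 + 10*(-25)) = -38*(-25)*(1 - 250) = -38*(-25)*(-249) = -190*1245 = -236550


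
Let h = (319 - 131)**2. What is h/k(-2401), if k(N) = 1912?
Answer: 4418/239 ≈ 18.485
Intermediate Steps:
h = 35344 (h = 188**2 = 35344)
h/k(-2401) = 35344/1912 = 35344*(1/1912) = 4418/239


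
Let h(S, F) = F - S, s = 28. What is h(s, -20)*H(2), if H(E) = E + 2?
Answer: -192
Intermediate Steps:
H(E) = 2 + E
h(s, -20)*H(2) = (-20 - 1*28)*(2 + 2) = (-20 - 28)*4 = -48*4 = -192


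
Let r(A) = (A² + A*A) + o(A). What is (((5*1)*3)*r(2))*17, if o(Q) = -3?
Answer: 1275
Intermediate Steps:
r(A) = -3 + 2*A² (r(A) = (A² + A*A) - 3 = (A² + A²) - 3 = 2*A² - 3 = -3 + 2*A²)
(((5*1)*3)*r(2))*17 = (((5*1)*3)*(-3 + 2*2²))*17 = ((5*3)*(-3 + 2*4))*17 = (15*(-3 + 8))*17 = (15*5)*17 = 75*17 = 1275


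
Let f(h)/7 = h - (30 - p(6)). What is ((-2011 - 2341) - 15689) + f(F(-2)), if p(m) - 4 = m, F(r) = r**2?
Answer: -20153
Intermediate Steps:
p(m) = 4 + m
f(h) = -140 + 7*h (f(h) = 7*(h - (30 - (4 + 6))) = 7*(h - (30 - 1*10)) = 7*(h - (30 - 10)) = 7*(h - 1*20) = 7*(h - 20) = 7*(-20 + h) = -140 + 7*h)
((-2011 - 2341) - 15689) + f(F(-2)) = ((-2011 - 2341) - 15689) + (-140 + 7*(-2)**2) = (-4352 - 15689) + (-140 + 7*4) = -20041 + (-140 + 28) = -20041 - 112 = -20153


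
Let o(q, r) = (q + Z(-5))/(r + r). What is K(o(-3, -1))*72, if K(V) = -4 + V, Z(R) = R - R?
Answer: -180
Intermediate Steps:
Z(R) = 0
o(q, r) = q/(2*r) (o(q, r) = (q + 0)/(r + r) = q/((2*r)) = q*(1/(2*r)) = q/(2*r))
K(o(-3, -1))*72 = (-4 + (½)*(-3)/(-1))*72 = (-4 + (½)*(-3)*(-1))*72 = (-4 + 3/2)*72 = -5/2*72 = -180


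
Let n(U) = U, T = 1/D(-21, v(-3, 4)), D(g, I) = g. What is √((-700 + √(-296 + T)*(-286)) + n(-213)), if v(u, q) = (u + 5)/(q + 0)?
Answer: √(-402633 - 6006*I*√130557)/21 ≈ 45.232 - 54.396*I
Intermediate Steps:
v(u, q) = (5 + u)/q
T = -1/21 (T = 1/(-21) = -1/21 ≈ -0.047619)
√((-700 + √(-296 + T)*(-286)) + n(-213)) = √((-700 + √(-296 - 1/21)*(-286)) - 213) = √((-700 + √(-6217/21)*(-286)) - 213) = √((-700 + (I*√130557/21)*(-286)) - 213) = √((-700 - 286*I*√130557/21) - 213) = √(-913 - 286*I*√130557/21)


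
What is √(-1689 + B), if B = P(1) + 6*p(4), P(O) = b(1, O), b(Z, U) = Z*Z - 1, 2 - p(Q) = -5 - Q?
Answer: I*√1623 ≈ 40.286*I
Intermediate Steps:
p(Q) = 7 + Q (p(Q) = 2 - (-5 - Q) = 2 + (5 + Q) = 7 + Q)
b(Z, U) = -1 + Z² (b(Z, U) = Z² - 1 = -1 + Z²)
P(O) = 0 (P(O) = -1 + 1² = -1 + 1 = 0)
B = 66 (B = 0 + 6*(7 + 4) = 0 + 6*11 = 0 + 66 = 66)
√(-1689 + B) = √(-1689 + 66) = √(-1623) = I*√1623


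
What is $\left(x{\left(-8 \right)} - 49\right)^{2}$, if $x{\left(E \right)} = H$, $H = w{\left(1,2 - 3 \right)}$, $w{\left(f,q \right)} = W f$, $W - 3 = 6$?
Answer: $1600$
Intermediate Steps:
$W = 9$ ($W = 3 + 6 = 9$)
$w{\left(f,q \right)} = 9 f$
$H = 9$ ($H = 9 \cdot 1 = 9$)
$x{\left(E \right)} = 9$
$\left(x{\left(-8 \right)} - 49\right)^{2} = \left(9 - 49\right)^{2} = \left(-40\right)^{2} = 1600$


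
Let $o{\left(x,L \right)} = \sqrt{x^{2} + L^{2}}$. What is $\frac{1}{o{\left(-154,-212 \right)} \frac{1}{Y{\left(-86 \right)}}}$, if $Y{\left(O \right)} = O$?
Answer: $- \frac{43 \sqrt{17165}}{17165} \approx -0.32821$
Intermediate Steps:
$o{\left(x,L \right)} = \sqrt{L^{2} + x^{2}}$
$\frac{1}{o{\left(-154,-212 \right)} \frac{1}{Y{\left(-86 \right)}}} = \frac{1}{\sqrt{\left(-212\right)^{2} + \left(-154\right)^{2}} \frac{1}{-86}} = \frac{1}{\sqrt{44944 + 23716} \left(- \frac{1}{86}\right)} = \frac{1}{\sqrt{68660} \left(- \frac{1}{86}\right)} = \frac{1}{2 \sqrt{17165} \left(- \frac{1}{86}\right)} = \frac{1}{\left(- \frac{1}{43}\right) \sqrt{17165}} = - \frac{43 \sqrt{17165}}{17165}$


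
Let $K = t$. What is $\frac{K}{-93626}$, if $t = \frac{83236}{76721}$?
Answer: $- \frac{41618}{3591540173} \approx -1.1588 \cdot 10^{-5}$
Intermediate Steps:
$t = \frac{83236}{76721}$ ($t = 83236 \cdot \frac{1}{76721} = \frac{83236}{76721} \approx 1.0849$)
$K = \frac{83236}{76721} \approx 1.0849$
$\frac{K}{-93626} = \frac{83236}{76721 \left(-93626\right)} = \frac{83236}{76721} \left(- \frac{1}{93626}\right) = - \frac{41618}{3591540173}$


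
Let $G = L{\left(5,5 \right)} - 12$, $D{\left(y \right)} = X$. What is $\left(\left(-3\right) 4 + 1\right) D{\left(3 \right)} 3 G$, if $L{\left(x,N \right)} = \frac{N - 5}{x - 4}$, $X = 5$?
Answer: $1980$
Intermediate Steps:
$D{\left(y \right)} = 5$
$L{\left(x,N \right)} = \frac{-5 + N}{-4 + x}$
$G = -12$ ($G = \frac{-5 + 5}{-4 + 5} - 12 = 1^{-1} \cdot 0 - 12 = 1 \cdot 0 - 12 = 0 - 12 = -12$)
$\left(\left(-3\right) 4 + 1\right) D{\left(3 \right)} 3 G = \left(\left(-3\right) 4 + 1\right) 5 \cdot 3 \left(-12\right) = \left(-12 + 1\right) 15 \left(-12\right) = \left(-11\right) 15 \left(-12\right) = \left(-165\right) \left(-12\right) = 1980$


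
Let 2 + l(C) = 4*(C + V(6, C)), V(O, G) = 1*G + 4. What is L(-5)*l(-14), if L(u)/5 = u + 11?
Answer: -2940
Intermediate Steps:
V(O, G) = 4 + G (V(O, G) = G + 4 = 4 + G)
L(u) = 55 + 5*u (L(u) = 5*(u + 11) = 5*(11 + u) = 55 + 5*u)
l(C) = 14 + 8*C (l(C) = -2 + 4*(C + (4 + C)) = -2 + 4*(4 + 2*C) = -2 + (16 + 8*C) = 14 + 8*C)
L(-5)*l(-14) = (55 + 5*(-5))*(14 + 8*(-14)) = (55 - 25)*(14 - 112) = 30*(-98) = -2940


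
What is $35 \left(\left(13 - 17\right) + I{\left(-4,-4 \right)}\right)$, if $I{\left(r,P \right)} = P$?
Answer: $-280$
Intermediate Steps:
$35 \left(\left(13 - 17\right) + I{\left(-4,-4 \right)}\right) = 35 \left(\left(13 - 17\right) - 4\right) = 35 \left(-4 - 4\right) = 35 \left(-8\right) = -280$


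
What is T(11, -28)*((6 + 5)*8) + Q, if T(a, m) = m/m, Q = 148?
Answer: 236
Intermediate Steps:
T(a, m) = 1
T(11, -28)*((6 + 5)*8) + Q = 1*((6 + 5)*8) + 148 = 1*(11*8) + 148 = 1*88 + 148 = 88 + 148 = 236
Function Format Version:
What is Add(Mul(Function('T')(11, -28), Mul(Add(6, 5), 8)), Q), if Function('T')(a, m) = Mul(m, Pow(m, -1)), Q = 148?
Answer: 236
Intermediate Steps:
Function('T')(a, m) = 1
Add(Mul(Function('T')(11, -28), Mul(Add(6, 5), 8)), Q) = Add(Mul(1, Mul(Add(6, 5), 8)), 148) = Add(Mul(1, Mul(11, 8)), 148) = Add(Mul(1, 88), 148) = Add(88, 148) = 236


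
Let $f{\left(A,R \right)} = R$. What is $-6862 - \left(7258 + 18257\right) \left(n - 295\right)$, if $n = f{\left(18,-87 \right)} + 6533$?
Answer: $-156949627$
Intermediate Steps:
$n = 6446$ ($n = -87 + 6533 = 6446$)
$-6862 - \left(7258 + 18257\right) \left(n - 295\right) = -6862 - \left(7258 + 18257\right) \left(6446 - 295\right) = -6862 - 25515 \cdot 6151 = -6862 - 156942765 = -156949627$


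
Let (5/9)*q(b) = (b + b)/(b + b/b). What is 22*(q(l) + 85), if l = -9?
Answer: 19591/10 ≈ 1959.1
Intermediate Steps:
q(b) = 18*b/(5*(1 + b)) (q(b) = 9*((b + b)/(b + b/b))/5 = 9*((2*b)/(b + 1))/5 = 9*((2*b)/(1 + b))/5 = 9*(2*b/(1 + b))/5 = 18*b/(5*(1 + b)))
22*(q(l) + 85) = 22*((18/5)*(-9)/(1 - 9) + 85) = 22*((18/5)*(-9)/(-8) + 85) = 22*((18/5)*(-9)*(-1/8) + 85) = 22*(81/20 + 85) = 22*(1781/20) = 19591/10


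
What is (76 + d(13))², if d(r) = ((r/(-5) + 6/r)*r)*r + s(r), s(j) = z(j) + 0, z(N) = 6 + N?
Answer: 1774224/25 ≈ 70969.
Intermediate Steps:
s(j) = 6 + j (s(j) = (6 + j) + 0 = 6 + j)
d(r) = 6 + r + r²*(6/r - r/5) (d(r) = ((r/(-5) + 6/r)*r)*r + (6 + r) = ((r*(-⅕) + 6/r)*r)*r + (6 + r) = ((-r/5 + 6/r)*r)*r + (6 + r) = ((6/r - r/5)*r)*r + (6 + r) = (r*(6/r - r/5))*r + (6 + r) = r²*(6/r - r/5) + (6 + r) = 6 + r + r²*(6/r - r/5))
(76 + d(13))² = (76 + (6 + 7*13 - ⅕*13³))² = (76 + (6 + 91 - ⅕*2197))² = (76 + (6 + 91 - 2197/5))² = (76 - 1712/5)² = (-1332/5)² = 1774224/25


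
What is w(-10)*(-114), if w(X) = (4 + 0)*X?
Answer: 4560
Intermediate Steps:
w(X) = 4*X
w(-10)*(-114) = (4*(-10))*(-114) = -40*(-114) = 4560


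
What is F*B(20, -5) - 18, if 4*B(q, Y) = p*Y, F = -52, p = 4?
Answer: 242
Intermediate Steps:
B(q, Y) = Y (B(q, Y) = (4*Y)/4 = Y)
F*B(20, -5) - 18 = -52*(-5) - 18 = 260 - 18 = 242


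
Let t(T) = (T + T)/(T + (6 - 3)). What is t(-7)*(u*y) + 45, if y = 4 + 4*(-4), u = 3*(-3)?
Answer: 423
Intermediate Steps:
u = -9
y = -12 (y = 4 - 16 = -12)
t(T) = 2*T/(3 + T) (t(T) = (2*T)/(T + 3) = (2*T)/(3 + T) = 2*T/(3 + T))
t(-7)*(u*y) + 45 = (2*(-7)/(3 - 7))*(-9*(-12)) + 45 = (2*(-7)/(-4))*108 + 45 = (2*(-7)*(-1/4))*108 + 45 = (7/2)*108 + 45 = 378 + 45 = 423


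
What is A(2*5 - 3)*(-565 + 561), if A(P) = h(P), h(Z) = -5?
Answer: 20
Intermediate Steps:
A(P) = -5
A(2*5 - 3)*(-565 + 561) = -5*(-565 + 561) = -5*(-4) = 20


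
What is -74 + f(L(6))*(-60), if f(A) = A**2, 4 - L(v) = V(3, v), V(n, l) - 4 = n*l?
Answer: -19514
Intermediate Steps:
V(n, l) = 4 + l*n (V(n, l) = 4 + n*l = 4 + l*n)
L(v) = -3*v (L(v) = 4 - (4 + v*3) = 4 - (4 + 3*v) = 4 + (-4 - 3*v) = -3*v)
-74 + f(L(6))*(-60) = -74 + (-3*6)**2*(-60) = -74 + (-18)**2*(-60) = -74 + 324*(-60) = -74 - 19440 = -19514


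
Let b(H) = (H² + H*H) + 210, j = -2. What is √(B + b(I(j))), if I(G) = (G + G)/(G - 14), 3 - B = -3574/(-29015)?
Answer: √2869118273490/116060 ≈ 14.595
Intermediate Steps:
B = 83471/29015 (B = 3 - (-3574)/(-29015) = 3 - (-3574)*(-1)/29015 = 3 - 1*3574/29015 = 3 - 3574/29015 = 83471/29015 ≈ 2.8768)
I(G) = 2*G/(-14 + G) (I(G) = (2*G)/(-14 + G) = 2*G/(-14 + G))
b(H) = 210 + 2*H² (b(H) = (H² + H²) + 210 = 2*H² + 210 = 210 + 2*H²)
√(B + b(I(j))) = √(83471/29015 + (210 + 2*(2*(-2)/(-14 - 2))²)) = √(83471/29015 + (210 + 2*(2*(-2)/(-16))²)) = √(83471/29015 + (210 + 2*(2*(-2)*(-1/16))²)) = √(83471/29015 + (210 + 2*(¼)²)) = √(83471/29015 + (210 + 2*(1/16))) = √(83471/29015 + (210 + ⅛)) = √(83471/29015 + 1681/8) = √(49441983/232120) = √2869118273490/116060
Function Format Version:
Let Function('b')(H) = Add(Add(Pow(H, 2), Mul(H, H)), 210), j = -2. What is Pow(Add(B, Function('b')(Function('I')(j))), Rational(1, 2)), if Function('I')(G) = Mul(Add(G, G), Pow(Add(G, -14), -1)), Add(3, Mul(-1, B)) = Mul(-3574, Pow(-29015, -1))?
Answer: Mul(Rational(1, 116060), Pow(2869118273490, Rational(1, 2))) ≈ 14.595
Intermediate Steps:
B = Rational(83471, 29015) (B = Add(3, Mul(-1, Mul(-3574, Pow(-29015, -1)))) = Add(3, Mul(-1, Mul(-3574, Rational(-1, 29015)))) = Add(3, Mul(-1, Rational(3574, 29015))) = Add(3, Rational(-3574, 29015)) = Rational(83471, 29015) ≈ 2.8768)
Function('I')(G) = Mul(2, G, Pow(Add(-14, G), -1)) (Function('I')(G) = Mul(Mul(2, G), Pow(Add(-14, G), -1)) = Mul(2, G, Pow(Add(-14, G), -1)))
Function('b')(H) = Add(210, Mul(2, Pow(H, 2))) (Function('b')(H) = Add(Add(Pow(H, 2), Pow(H, 2)), 210) = Add(Mul(2, Pow(H, 2)), 210) = Add(210, Mul(2, Pow(H, 2))))
Pow(Add(B, Function('b')(Function('I')(j))), Rational(1, 2)) = Pow(Add(Rational(83471, 29015), Add(210, Mul(2, Pow(Mul(2, -2, Pow(Add(-14, -2), -1)), 2)))), Rational(1, 2)) = Pow(Add(Rational(83471, 29015), Add(210, Mul(2, Pow(Mul(2, -2, Pow(-16, -1)), 2)))), Rational(1, 2)) = Pow(Add(Rational(83471, 29015), Add(210, Mul(2, Pow(Mul(2, -2, Rational(-1, 16)), 2)))), Rational(1, 2)) = Pow(Add(Rational(83471, 29015), Add(210, Mul(2, Pow(Rational(1, 4), 2)))), Rational(1, 2)) = Pow(Add(Rational(83471, 29015), Add(210, Mul(2, Rational(1, 16)))), Rational(1, 2)) = Pow(Add(Rational(83471, 29015), Add(210, Rational(1, 8))), Rational(1, 2)) = Pow(Add(Rational(83471, 29015), Rational(1681, 8)), Rational(1, 2)) = Pow(Rational(49441983, 232120), Rational(1, 2)) = Mul(Rational(1, 116060), Pow(2869118273490, Rational(1, 2)))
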